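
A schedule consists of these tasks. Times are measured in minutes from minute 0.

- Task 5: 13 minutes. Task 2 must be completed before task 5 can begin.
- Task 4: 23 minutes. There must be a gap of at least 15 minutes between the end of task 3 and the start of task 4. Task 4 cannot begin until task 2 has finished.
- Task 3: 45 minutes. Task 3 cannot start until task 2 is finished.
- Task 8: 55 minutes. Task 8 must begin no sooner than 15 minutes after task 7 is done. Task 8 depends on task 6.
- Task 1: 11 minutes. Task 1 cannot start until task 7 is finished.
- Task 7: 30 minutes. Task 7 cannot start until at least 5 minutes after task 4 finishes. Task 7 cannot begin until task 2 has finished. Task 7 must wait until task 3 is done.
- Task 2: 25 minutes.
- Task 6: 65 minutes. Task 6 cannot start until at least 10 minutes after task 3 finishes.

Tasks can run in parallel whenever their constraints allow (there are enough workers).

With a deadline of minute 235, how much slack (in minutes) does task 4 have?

Nothing blocks task 2, so it runs from minute 0 to minute 25.
Task 3 waits on task 2 (finishes minute 25), so it starts at minute 25 and finishes at 25 + 45 = minute 70.
Task 4 cannot start until task 3 (finishes minute 70, plus 15-minute gap → minute 85); task 2 (finishes minute 25). The controlling bound is minute 85, so task 4 finishes at 85 + 23 = minute 108.

Working backward from the deadline:
Task 1 has no dependents, so it just needs to finish by minute 235. Starting by 235 − 11 = minute 224 achieves that.
Nothing follows task 8; the deadline of minute 235 is its only limit. It must start by 235 − 55 = minute 180.
For task 7: task 1 (must start by minute 224); task 8 (must start by minute 180, minus 15-minute gap → minute 165). The most restrictive is minute 165; with a 30-minute duration, task 7 must start by minute 135.
Task 4 must finish before task 7 (must start by minute 135, minus 5-minute gap → minute 130). With a 23-minute duration, task 4 must start by 130 − 23 = minute 107.
So task 4 can start as early as minute 85 and as late as minute 107, giving 107 − 85 = 22 minutes of slack.

22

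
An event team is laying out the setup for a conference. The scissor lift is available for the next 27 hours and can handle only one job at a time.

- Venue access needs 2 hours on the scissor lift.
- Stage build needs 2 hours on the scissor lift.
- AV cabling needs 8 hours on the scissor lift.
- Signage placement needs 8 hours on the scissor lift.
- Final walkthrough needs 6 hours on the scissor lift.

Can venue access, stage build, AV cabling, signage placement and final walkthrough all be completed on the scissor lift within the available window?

Yes

Running back to back, the jobs need 2 + 2 + 8 + 8 + 6 = 26 hours on the scissor lift.
Since 26 ≤ 27, they fit within the window.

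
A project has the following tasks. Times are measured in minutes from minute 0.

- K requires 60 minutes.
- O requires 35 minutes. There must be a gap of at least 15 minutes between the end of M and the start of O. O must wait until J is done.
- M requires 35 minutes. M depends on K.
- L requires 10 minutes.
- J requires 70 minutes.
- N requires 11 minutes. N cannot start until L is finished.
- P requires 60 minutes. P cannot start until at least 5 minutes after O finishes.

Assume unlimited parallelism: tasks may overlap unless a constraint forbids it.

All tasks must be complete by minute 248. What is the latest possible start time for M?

98

Nothing follows P; the deadline of minute 248 is its only limit. It must start by 248 − 60 = minute 188.
Since P (must start by minute 188, minus 5-minute gap → minute 183) depends on it, O must finish by minute 183. Backing off its 35-minute duration gives a latest start of minute 148.
M has to be done before O (must start by minute 148, minus 15-minute gap → minute 133). That means finishing by minute 133, i.e. starting by 133 − 35 = minute 98.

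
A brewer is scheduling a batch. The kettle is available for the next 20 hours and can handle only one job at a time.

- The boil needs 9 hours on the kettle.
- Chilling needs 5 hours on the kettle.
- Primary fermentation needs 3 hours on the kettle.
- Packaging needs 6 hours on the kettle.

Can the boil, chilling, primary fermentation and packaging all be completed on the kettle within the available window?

Running back to back, the jobs need 9 + 5 + 3 + 6 = 23 hours on the kettle.
Since 23 > 20, they cannot all fit.

No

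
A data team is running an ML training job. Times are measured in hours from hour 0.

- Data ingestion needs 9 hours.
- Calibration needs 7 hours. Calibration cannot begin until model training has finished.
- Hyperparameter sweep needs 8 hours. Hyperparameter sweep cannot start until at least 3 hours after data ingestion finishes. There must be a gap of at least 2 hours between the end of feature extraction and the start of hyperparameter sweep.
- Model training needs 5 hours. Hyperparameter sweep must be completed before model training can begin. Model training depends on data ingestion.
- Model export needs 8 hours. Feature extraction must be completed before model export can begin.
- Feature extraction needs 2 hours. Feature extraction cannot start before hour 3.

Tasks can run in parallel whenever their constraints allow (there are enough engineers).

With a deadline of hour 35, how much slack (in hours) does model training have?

Feature extraction waits on its own release at hour 3, so it starts at hour 3 and finishes at 3 + 2 = hour 5.
Data ingestion can start immediately at hour 0; it finishes at hour 9.
Hyperparameter sweep cannot start until data ingestion (finishes hour 9, plus 3-hour gap → hour 12); feature extraction (finishes hour 5, plus 2-hour gap → hour 7). The controlling bound is hour 12, so hyperparameter sweep finishes at 12 + 8 = hour 20.
For model training: hyperparameter sweep (finishes hour 20); data ingestion (finishes hour 9). Taking the maximum gives a start of hour 20, and it finishes at 20 + 5 = hour 25.

Working backward from the deadline:
Calibration must finish by hour 35; it takes 7 hours, so it must start by 35 − 7 = hour 28.
Model training must finish before calibration (must start by hour 28). With a 5-hour duration, model training must start by 28 − 5 = hour 23.
So model training can start as early as hour 20 and as late as hour 23, giving 23 − 20 = 3 hours of slack.

3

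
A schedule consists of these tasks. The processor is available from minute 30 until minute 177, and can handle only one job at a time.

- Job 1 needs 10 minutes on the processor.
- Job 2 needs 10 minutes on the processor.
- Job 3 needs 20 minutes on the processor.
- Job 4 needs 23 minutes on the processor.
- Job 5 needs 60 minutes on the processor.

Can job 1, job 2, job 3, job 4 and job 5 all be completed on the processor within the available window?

The processor window is 177 − 30 = 147 minutes.
Running back to back, the jobs need 10 + 10 + 20 + 23 + 60 = 123 minutes on the processor.
Since 123 ≤ 147, they fit within the window.

Yes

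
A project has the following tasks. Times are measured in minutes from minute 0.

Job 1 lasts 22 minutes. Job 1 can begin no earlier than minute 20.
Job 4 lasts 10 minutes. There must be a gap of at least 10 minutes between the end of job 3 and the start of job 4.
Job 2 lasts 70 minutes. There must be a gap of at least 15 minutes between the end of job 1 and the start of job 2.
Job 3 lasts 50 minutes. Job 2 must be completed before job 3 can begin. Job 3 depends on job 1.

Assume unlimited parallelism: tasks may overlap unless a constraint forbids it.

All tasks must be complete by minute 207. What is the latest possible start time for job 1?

30

Job 4 must finish by minute 207; it takes 10 minutes, so it must start by 207 − 10 = minute 197.
Since job 4 (must start by minute 197, minus 10-minute gap → minute 187) depends on it, job 3 must finish by minute 187. Backing off its 50-minute duration gives a latest start of minute 137.
Job 2 feeds into job 3 (must start by minute 137); so job 2 must finish by minute 137 and therefore start by minute 67.
Job 1 feeds job 2 (must start by minute 67, minus 15-minute gap → minute 52); job 3 (must start by minute 137). Taking the minimum, job 1 must finish by minute 52 and start by 52 − 22 = minute 30.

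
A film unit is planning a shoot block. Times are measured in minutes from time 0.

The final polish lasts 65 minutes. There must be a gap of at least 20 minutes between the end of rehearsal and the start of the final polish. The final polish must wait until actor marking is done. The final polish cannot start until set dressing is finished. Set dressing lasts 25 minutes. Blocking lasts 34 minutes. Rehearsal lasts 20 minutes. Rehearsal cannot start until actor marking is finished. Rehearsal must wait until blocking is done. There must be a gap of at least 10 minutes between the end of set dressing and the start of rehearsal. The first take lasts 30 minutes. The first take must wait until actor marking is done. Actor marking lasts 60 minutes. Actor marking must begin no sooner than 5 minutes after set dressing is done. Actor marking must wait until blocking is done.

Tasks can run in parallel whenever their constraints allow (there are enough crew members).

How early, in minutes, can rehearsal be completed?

114

Nothing blocks blocking, so it runs from minute 0 to minute 34.
Nothing blocks set dressing, so it runs from minute 0 to minute 25.
Actor marking cannot start until set dressing (finishes minute 25, plus 5-minute gap → minute 30); blocking (finishes minute 34). The controlling bound is minute 34, so actor marking finishes at 34 + 60 = minute 94.
Rehearsal needs all of actor marking (finishes minute 94); blocking (finishes minute 34); set dressing (finishes minute 25, plus 10-minute gap → minute 35). That puts its earliest start at minute 94; it finishes at 94 + 20 = minute 114.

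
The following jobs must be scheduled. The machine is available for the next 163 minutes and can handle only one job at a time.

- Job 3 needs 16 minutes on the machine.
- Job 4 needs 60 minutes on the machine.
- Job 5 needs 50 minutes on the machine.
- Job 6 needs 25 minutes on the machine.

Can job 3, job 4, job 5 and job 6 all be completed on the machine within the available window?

Running back to back, the jobs need 16 + 60 + 50 + 25 = 151 minutes on the machine.
Since 151 ≤ 163, they fit within the window.

Yes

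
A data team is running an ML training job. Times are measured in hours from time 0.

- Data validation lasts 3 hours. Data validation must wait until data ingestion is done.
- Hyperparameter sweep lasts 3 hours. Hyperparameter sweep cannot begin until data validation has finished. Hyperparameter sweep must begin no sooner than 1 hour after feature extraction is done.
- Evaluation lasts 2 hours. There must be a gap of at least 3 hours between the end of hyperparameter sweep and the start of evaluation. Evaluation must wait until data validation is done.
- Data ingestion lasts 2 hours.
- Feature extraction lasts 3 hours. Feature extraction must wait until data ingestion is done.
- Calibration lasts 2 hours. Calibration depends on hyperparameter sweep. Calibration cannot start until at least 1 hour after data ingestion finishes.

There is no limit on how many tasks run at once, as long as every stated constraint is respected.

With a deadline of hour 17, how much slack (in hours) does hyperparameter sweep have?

3

Data ingestion has no prerequisites, so it starts at hour 0 and finishes at hour 2.
Feature extraction waits on data ingestion (finishes hour 2), so it starts at hour 2 and finishes at 2 + 3 = hour 5.
Data validation cannot begin until data ingestion (finishes hour 2). It runs from hour 2 to 2 + 3 = hour 5.
Hyperparameter sweep has to wait for data validation (finishes hour 5); feature extraction (finishes hour 5, plus 1-hour gap → hour 6). The latest of these is hour 6, so hyperparameter sweep runs hour 6 to 6 + 3 = hour 9.

Working backward from the deadline:
Evaluation must finish by hour 17; it takes 2 hours, so it must start by 17 − 2 = hour 15.
Calibration has no dependents, so it just needs to finish by hour 17. Starting by 17 − 2 = hour 15 achieves that.
Hyperparameter sweep must finish in time for evaluation (must start by hour 15, minus 3-hour gap → hour 12); calibration (must start by hour 15). The tightest is hour 12, so hyperparameter sweep must start by 12 − 3 = hour 9.
So hyperparameter sweep can start as early as hour 6 and as late as hour 9, giving 9 − 6 = 3 hours of slack.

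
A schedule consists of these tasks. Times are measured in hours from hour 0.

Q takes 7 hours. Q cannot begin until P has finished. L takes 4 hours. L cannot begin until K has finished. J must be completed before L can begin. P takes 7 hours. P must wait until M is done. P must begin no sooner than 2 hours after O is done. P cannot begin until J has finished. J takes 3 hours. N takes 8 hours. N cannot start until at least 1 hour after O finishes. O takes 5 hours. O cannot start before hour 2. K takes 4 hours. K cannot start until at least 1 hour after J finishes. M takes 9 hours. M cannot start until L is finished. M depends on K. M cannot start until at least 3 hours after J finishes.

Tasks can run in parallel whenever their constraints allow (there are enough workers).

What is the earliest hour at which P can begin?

21

O waits on its own release at hour 2, so it starts at hour 2 and finishes at 2 + 5 = hour 7.
J has no prerequisites, so it starts at hour 0 and finishes at hour 3.
K waits on J (finishes hour 3, plus 1-hour gap → hour 4), so it starts at hour 4 and finishes at 4 + 4 = hour 8.
L needs all of K (finishes hour 8); J (finishes hour 3). That puts its earliest start at hour 8; it finishes at 8 + 4 = hour 12.
M cannot start until L (finishes hour 12); K (finishes hour 8); J (finishes hour 3, plus 3-hour gap → hour 6). The controlling bound is hour 12, so M finishes at 12 + 9 = hour 21.
P waits on M (finishes hour 21); O (finishes hour 7, plus 2-hour gap → hour 9); J (finishes hour 3). The latest of these is hour 21, which is the earliest P can start.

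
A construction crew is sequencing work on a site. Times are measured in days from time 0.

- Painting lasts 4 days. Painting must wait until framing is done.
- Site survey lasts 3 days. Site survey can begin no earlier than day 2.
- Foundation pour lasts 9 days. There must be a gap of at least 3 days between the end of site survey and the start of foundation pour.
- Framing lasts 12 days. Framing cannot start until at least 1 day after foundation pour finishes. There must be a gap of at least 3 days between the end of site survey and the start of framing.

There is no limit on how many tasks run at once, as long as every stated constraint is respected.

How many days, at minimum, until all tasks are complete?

After its own release at day 2, site survey can start at day 2 and finishes at day 5.
Foundation pour waits on site survey (finishes day 5, plus 3-day gap → day 8), so it starts at day 8 and finishes at 8 + 9 = day 17.
Framing needs all of foundation pour (finishes day 17, plus 1-day gap → day 18); site survey (finishes day 5, plus 3-day gap → day 8). That puts its earliest start at day 18; it finishes at 18 + 12 = day 30.
Painting waits on framing (finishes day 30), so it starts at day 30 and finishes at 30 + 4 = day 34.
All tasks are finished once the last one completes. Finish times: Site survey at 5, Foundation pour at 17, Framing at 30, Painting at 34. The latest is day 34.

34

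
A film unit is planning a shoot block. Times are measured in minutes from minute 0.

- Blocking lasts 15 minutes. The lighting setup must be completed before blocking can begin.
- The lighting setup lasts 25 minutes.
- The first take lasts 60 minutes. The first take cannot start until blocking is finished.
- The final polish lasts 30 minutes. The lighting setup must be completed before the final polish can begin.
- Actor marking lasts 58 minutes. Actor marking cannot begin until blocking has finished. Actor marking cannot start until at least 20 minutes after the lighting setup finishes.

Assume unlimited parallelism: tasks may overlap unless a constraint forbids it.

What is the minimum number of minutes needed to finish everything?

The lighting setup has no prerequisites, so it starts at minute 0 and finishes at minute 25.
The final polish cannot begin until the lighting setup (finishes minute 25). It runs from minute 25 to 25 + 30 = minute 55.
Blocking cannot begin until the lighting setup (finishes minute 25). It runs from minute 25 to 25 + 15 = minute 40.
The first take waits on blocking (finishes minute 40), so it starts at minute 40 and finishes at 40 + 60 = minute 100.
Actor marking needs all of blocking (finishes minute 40); the lighting setup (finishes minute 25, plus 20-minute gap → minute 45). That puts its earliest start at minute 45; it finishes at 45 + 58 = minute 103.
All tasks are finished once the last one completes. Finish times: The lighting setup at 25, Blocking at 40, Actor marking at 103, The final polish at 55, The first take at 100. The latest is minute 103.

103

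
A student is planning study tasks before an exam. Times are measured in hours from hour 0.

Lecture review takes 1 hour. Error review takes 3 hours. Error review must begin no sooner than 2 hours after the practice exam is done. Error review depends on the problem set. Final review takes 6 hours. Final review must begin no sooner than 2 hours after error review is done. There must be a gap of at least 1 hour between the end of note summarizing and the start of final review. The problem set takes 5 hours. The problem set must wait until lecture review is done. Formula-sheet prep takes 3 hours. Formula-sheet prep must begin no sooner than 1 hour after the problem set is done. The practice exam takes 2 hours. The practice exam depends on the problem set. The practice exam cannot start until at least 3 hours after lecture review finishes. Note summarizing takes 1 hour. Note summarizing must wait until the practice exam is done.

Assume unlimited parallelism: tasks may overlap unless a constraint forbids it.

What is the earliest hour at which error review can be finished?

13

Nothing blocks lecture review, so it runs from hour 0 to hour 1.
The problem set cannot begin until lecture review (finishes hour 1). It runs from hour 1 to 1 + 5 = hour 6.
For the practice exam: the problem set (finishes hour 6); lecture review (finishes hour 1, plus 3-hour gap → hour 4). Taking the maximum gives a start of hour 6, and it finishes at 6 + 2 = hour 8.
For error review: the practice exam (finishes hour 8, plus 2-hour gap → hour 10); the problem set (finishes hour 6). Taking the maximum gives a start of hour 10, and it finishes at 10 + 3 = hour 13.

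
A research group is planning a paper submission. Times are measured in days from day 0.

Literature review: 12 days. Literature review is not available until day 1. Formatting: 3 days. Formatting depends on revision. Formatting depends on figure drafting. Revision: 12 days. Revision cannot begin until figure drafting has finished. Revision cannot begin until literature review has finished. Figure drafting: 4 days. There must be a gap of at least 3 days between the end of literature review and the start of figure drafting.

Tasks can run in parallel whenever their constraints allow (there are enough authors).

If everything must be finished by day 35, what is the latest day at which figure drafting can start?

To finish by day 35, formatting (duration 3) must start no later than day 32.
Revision feeds into formatting (must start by day 32); so revision must finish by day 32 and therefore start by day 20.
Figure drafting has several dependents: revision (must start by day 20); formatting (must start by day 32). The earliest of those limits is day 20, so figure drafting must start by 20 − 4 = day 16.

16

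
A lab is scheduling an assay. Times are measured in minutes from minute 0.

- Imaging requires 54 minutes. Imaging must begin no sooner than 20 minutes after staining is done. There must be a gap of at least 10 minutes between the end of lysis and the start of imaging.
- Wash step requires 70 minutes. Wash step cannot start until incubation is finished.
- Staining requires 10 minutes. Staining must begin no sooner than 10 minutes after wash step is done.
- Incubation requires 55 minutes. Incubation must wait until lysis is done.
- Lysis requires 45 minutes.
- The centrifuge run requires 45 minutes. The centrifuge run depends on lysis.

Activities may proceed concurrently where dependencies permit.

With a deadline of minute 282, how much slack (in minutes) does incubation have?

18

Lysis can start immediately at minute 0; it finishes at minute 45.
After lysis (finishes minute 45), incubation can start at minute 45 and finishes at minute 100.

Working backward from the deadline:
Nothing follows imaging; the deadline of minute 282 is its only limit. It must start by 282 − 54 = minute 228.
Since imaging (must start by minute 228, minus 20-minute gap → minute 208) depends on it, staining must finish by minute 208. Backing off its 10-minute duration gives a latest start of minute 198.
Since staining (must start by minute 198, minus 10-minute gap → minute 188) depends on it, wash step must finish by minute 188. Backing off its 70-minute duration gives a latest start of minute 118.
Incubation must finish before wash step (must start by minute 118). With a 55-minute duration, incubation must start by 118 − 55 = minute 63.
So incubation can start as early as minute 45 and as late as minute 63, giving 63 − 45 = 18 minutes of slack.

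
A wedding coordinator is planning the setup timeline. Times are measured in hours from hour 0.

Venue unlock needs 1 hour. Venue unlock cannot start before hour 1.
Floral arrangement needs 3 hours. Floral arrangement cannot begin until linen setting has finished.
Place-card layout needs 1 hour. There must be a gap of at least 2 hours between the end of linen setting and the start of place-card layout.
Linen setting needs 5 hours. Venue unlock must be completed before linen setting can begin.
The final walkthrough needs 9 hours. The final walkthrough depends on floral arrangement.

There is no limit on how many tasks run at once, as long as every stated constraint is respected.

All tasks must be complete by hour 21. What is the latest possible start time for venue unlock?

The final walkthrough must finish by hour 21; it takes 9 hours, so it must start by 21 − 9 = hour 12.
Floral arrangement must finish before the final walkthrough (must start by hour 12). With a 3-hour duration, floral arrangement must start by 12 − 3 = hour 9.
Place-card layout must finish by hour 21; it takes 1 hour, so it must start by 21 − 1 = hour 20.
Linen setting must finish in time for floral arrangement (must start by hour 9); place-card layout (must start by hour 20, minus 2-hour gap → hour 18). The tightest is hour 9, so linen setting must start by 9 − 5 = hour 4.
Since linen setting (must start by hour 4) depends on it, venue unlock must finish by hour 4. Backing off its 1-hour duration gives a latest start of hour 3.

3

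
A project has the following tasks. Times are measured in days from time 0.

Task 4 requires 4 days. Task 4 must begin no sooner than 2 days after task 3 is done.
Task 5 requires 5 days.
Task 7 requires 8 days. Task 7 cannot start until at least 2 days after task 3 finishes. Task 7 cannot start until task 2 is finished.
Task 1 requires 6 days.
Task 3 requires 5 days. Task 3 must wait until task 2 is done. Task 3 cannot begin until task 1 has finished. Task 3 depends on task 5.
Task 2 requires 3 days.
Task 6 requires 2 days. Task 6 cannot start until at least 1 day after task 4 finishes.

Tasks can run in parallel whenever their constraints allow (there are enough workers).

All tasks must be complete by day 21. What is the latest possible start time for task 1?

0

To finish by day 21, task 6 (duration 2) must start no later than day 19.
Task 4 must finish before task 6 (must start by day 19, minus 1-day gap → day 18). With a 4-day duration, task 4 must start by 18 − 4 = day 14.
Task 7 has no dependents, so it just needs to finish by day 21. Starting by 21 − 8 = day 13 achieves that.
For task 3: task 4 (must start by day 14, minus 2-day gap → day 12); task 7 (must start by day 13, minus 2-day gap → day 11). The most restrictive is day 11; with a 5-day duration, task 3 must start by day 6.
Task 1 feeds into task 3 (must start by day 6); so task 1 must finish by day 6 and therefore start by day 0.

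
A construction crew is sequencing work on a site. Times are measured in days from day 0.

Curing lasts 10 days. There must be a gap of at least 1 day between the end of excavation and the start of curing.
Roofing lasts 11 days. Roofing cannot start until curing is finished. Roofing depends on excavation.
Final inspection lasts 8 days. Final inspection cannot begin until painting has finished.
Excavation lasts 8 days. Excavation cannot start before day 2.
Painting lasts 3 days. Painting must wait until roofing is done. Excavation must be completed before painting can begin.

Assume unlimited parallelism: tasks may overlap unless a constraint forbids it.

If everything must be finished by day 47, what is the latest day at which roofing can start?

To finish by day 47, final inspection (duration 8) must start no later than day 39.
Painting must finish before final inspection (must start by day 39). With a 3-day duration, painting must start by 39 − 3 = day 36.
Roofing feeds into painting (must start by day 36); so roofing must finish by day 36 and therefore start by day 25.

25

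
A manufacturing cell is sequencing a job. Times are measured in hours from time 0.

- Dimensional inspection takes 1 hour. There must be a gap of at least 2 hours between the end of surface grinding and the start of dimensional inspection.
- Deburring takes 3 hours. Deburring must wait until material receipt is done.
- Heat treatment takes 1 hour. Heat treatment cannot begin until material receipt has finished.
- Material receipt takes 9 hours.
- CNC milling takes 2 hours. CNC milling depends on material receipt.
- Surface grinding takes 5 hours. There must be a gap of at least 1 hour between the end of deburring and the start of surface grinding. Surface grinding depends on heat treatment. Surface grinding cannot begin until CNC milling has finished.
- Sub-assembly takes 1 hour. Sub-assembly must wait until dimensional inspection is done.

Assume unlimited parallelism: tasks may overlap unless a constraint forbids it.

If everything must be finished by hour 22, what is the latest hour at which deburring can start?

9

To finish by hour 22, sub-assembly (duration 1) must start no later than hour 21.
Since sub-assembly (must start by hour 21) depends on it, dimensional inspection must finish by hour 21. Backing off its 1-hour duration gives a latest start of hour 20.
Since dimensional inspection (must start by hour 20, minus 2-hour gap → hour 18) depends on it, surface grinding must finish by hour 18. Backing off its 5-hour duration gives a latest start of hour 13.
Since surface grinding (must start by hour 13, minus 1-hour gap → hour 12) depends on it, deburring must finish by hour 12. Backing off its 3-hour duration gives a latest start of hour 9.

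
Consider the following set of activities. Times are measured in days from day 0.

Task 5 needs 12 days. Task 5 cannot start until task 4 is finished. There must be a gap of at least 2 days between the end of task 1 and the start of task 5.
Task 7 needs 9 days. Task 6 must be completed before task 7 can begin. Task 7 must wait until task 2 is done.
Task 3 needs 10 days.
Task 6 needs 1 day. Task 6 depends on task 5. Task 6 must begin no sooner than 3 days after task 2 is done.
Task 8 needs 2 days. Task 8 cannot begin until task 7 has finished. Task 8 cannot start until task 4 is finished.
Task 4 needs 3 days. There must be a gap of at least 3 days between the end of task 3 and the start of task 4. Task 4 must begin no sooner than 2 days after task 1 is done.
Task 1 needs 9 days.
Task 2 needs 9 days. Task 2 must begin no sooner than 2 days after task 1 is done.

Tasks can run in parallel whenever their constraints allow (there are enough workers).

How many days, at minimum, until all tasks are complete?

40

Nothing blocks task 3, so it runs from day 0 to day 10.
Task 1 can start immediately at day 0; it finishes at day 9.
Task 4 has to wait for task 3 (finishes day 10, plus 3-day gap → day 13); task 1 (finishes day 9, plus 2-day gap → day 11). The latest of these is day 13, so task 4 runs day 13 to 13 + 3 = day 16.
Task 5 cannot start until task 4 (finishes day 16); task 1 (finishes day 9, plus 2-day gap → day 11). The controlling bound is day 16, so task 5 finishes at 16 + 12 = day 28.
Task 2 cannot begin until task 1 (finishes day 9, plus 2-day gap → day 11). It runs from day 11 to 11 + 9 = day 20.
Task 6 cannot start until task 5 (finishes day 28); task 2 (finishes day 20, plus 3-day gap → day 23). The controlling bound is day 28, so task 6 finishes at 28 + 1 = day 29.
For task 7: task 6 (finishes day 29); task 2 (finishes day 20). Taking the maximum gives a start of day 29, and it finishes at 29 + 9 = day 38.
For task 8: task 7 (finishes day 38); task 4 (finishes day 16). Taking the maximum gives a start of day 38, and it finishes at 38 + 2 = day 40.
All tasks are finished once the last one completes. Finish times: Task 1 at 9, Task 2 at 20, Task 3 at 10, Task 4 at 16, Task 5 at 28, Task 6 at 29, Task 7 at 38, Task 8 at 40. The latest is day 40.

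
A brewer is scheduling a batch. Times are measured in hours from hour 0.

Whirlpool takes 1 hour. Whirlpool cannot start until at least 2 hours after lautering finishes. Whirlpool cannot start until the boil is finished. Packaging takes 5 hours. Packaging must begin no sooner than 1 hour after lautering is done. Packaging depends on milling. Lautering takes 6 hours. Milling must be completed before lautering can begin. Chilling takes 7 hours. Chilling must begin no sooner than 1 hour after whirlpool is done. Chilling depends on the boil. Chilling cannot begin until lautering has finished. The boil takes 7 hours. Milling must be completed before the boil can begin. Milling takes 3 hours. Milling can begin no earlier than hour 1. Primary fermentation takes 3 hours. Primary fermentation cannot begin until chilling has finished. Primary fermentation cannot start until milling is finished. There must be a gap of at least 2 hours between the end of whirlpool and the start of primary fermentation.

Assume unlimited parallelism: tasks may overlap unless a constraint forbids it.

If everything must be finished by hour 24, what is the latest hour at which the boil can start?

Primary fermentation must finish by hour 24; it takes 3 hours, so it must start by 24 − 3 = hour 21.
Chilling has to be done before primary fermentation (must start by hour 21). That means finishing by hour 21, i.e. starting by 21 − 7 = hour 14.
Whirlpool feeds chilling (must start by hour 14, minus 1-hour gap → hour 13); primary fermentation (must start by hour 21, minus 2-hour gap → hour 19). Taking the minimum, whirlpool must finish by hour 13 and start by 13 − 1 = hour 12.
The boil must finish in time for whirlpool (must start by hour 12); chilling (must start by hour 14). The tightest is hour 12, so the boil must start by 12 − 7 = hour 5.

5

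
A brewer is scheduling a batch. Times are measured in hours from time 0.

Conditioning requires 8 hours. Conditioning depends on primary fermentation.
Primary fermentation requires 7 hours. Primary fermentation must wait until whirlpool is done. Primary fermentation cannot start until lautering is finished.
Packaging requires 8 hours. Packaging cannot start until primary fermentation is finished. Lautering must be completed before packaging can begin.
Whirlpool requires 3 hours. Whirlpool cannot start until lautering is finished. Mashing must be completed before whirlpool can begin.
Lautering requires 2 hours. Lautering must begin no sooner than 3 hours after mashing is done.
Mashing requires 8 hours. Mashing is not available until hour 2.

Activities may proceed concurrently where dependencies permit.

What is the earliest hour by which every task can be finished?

33

Mashing waits on its own release at hour 2, so it starts at hour 2 and finishes at 2 + 8 = hour 10.
After mashing (finishes hour 10, plus 3-hour gap → hour 13), lautering can start at hour 13 and finishes at hour 15.
Whirlpool has to wait for lautering (finishes hour 15); mashing (finishes hour 10). The latest of these is hour 15, so whirlpool runs hour 15 to 15 + 3 = hour 18.
Primary fermentation needs all of whirlpool (finishes hour 18); lautering (finishes hour 15). That puts its earliest start at hour 18; it finishes at 18 + 7 = hour 25.
Packaging has to wait for primary fermentation (finishes hour 25); lautering (finishes hour 15). The latest of these is hour 25, so packaging runs hour 25 to 25 + 8 = hour 33.
After primary fermentation (finishes hour 25), conditioning can start at hour 25 and finishes at hour 33.
All tasks are finished once the last one completes. Finish times: Mashing at 10, Lautering at 15, Whirlpool at 18, Primary fermentation at 25, Conditioning at 33, Packaging at 33. The latest is hour 33.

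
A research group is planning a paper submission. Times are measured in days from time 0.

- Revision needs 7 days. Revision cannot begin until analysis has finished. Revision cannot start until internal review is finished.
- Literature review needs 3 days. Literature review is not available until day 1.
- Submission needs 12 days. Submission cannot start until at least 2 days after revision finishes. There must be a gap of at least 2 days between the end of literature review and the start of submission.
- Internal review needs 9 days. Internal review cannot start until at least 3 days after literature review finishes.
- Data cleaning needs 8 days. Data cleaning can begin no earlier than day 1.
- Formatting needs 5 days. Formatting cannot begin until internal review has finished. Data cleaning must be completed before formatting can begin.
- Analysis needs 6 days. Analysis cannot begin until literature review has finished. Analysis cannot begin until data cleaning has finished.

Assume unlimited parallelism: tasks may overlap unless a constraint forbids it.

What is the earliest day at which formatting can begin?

16

After its own release at day 1, data cleaning can start at day 1 and finishes at day 9.
Literature review waits on its own release at day 1, so it starts at day 1 and finishes at 1 + 3 = day 4.
After literature review (finishes day 4, plus 3-day gap → day 7), internal review can start at day 7 and finishes at day 16.
Formatting waits on internal review (finishes day 16); data cleaning (finishes day 9). The latest of these is day 16, which is the earliest formatting can start.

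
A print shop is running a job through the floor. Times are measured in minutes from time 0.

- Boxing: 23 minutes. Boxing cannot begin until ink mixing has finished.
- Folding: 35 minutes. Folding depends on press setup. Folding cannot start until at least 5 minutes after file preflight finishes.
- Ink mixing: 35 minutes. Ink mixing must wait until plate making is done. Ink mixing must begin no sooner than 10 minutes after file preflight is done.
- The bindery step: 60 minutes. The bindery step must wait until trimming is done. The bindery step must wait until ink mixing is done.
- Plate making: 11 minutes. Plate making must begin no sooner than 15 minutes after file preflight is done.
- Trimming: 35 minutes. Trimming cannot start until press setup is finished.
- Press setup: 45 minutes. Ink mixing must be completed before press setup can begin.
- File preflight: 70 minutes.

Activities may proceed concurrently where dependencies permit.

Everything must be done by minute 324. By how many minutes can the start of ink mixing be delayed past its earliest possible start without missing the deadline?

Nothing blocks file preflight, so it runs from minute 0 to minute 70.
Plate making waits on file preflight (finishes minute 70, plus 15-minute gap → minute 85), so it starts at minute 85 and finishes at 85 + 11 = minute 96.
Ink mixing has to wait for plate making (finishes minute 96); file preflight (finishes minute 70, plus 10-minute gap → minute 80). The latest of these is minute 96, so ink mixing runs minute 96 to 96 + 35 = minute 131.

Working backward from the deadline:
To finish by minute 324, the bindery step (duration 60) must start no later than minute 264.
Since the bindery step (must start by minute 264) depends on it, trimming must finish by minute 264. Backing off its 35-minute duration gives a latest start of minute 229.
Folding must finish by minute 324; it takes 35 minutes, so it must start by 324 − 35 = minute 289.
Press setup feeds trimming (must start by minute 229); folding (must start by minute 289). Taking the minimum, press setup must finish by minute 229 and start by 229 − 45 = minute 184.
Boxing must finish by minute 324; it takes 23 minutes, so it must start by 324 − 23 = minute 301.
Ink mixing feeds press setup (must start by minute 184); the bindery step (must start by minute 264); boxing (must start by minute 301). Taking the minimum, ink mixing must finish by minute 184 and start by 184 − 35 = minute 149.
So ink mixing can start as early as minute 96 and as late as minute 149, giving 149 − 96 = 53 minutes of slack.

53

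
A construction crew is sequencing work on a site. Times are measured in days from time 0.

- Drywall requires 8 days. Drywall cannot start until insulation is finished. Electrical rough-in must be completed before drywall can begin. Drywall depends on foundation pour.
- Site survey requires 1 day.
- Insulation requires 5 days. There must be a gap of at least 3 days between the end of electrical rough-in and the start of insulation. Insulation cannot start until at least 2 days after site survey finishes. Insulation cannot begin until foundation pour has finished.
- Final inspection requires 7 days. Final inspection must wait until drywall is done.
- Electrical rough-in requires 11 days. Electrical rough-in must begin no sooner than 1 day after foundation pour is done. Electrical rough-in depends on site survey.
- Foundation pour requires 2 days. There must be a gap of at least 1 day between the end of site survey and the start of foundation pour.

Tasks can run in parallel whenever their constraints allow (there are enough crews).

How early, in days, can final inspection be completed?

Site survey can start immediately at day 0; it finishes at day 1.
After site survey (finishes day 1, plus 1-day gap → day 2), foundation pour can start at day 2 and finishes at day 4.
Electrical rough-in has to wait for foundation pour (finishes day 4, plus 1-day gap → day 5); site survey (finishes day 1). The latest of these is day 5, so electrical rough-in runs day 5 to 5 + 11 = day 16.
Insulation cannot start until electrical rough-in (finishes day 16, plus 3-day gap → day 19); site survey (finishes day 1, plus 2-day gap → day 3); foundation pour (finishes day 4). The controlling bound is day 19, so insulation finishes at 19 + 5 = day 24.
For drywall: insulation (finishes day 24); electrical rough-in (finishes day 16); foundation pour (finishes day 4). Taking the maximum gives a start of day 24, and it finishes at 24 + 8 = day 32.
After drywall (finishes day 32), final inspection can start at day 32 and finishes at day 39.

39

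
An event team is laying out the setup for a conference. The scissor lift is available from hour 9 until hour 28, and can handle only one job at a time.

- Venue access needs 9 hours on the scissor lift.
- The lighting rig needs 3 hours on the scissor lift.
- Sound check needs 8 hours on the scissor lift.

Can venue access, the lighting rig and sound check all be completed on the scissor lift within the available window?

The scissor lift window is 28 − 9 = 19 hours.
Running back to back, the jobs need 9 + 3 + 8 = 20 hours on the scissor lift.
Since 20 > 19, they cannot all fit.

No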